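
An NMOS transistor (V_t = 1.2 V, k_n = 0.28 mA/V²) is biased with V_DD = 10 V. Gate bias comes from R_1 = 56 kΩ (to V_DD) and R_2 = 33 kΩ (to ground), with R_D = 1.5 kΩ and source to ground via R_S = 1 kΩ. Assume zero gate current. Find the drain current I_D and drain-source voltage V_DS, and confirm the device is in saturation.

I_D ≈ 0.54 mA, V_DS ≈ 8.6 V

V_G = V_DD·R_2/(R_1+R_2) = 10×33/89 = 3.71 V.
Assume saturation: I_D = (k_n/2)(V_GS − V_t)² with V_GS = V_G − I_D·R_S = 3.71 − 1·I_D.
Substituting gives 0.14·I_D² − 1.7·I_D + 0.881 = 0, with roots I_D = 0.541 or 11.6 mA.
The root I_D = 11.6 mA gives V_GS = -7.91 V ≤ V_t, so take I_D = 0.541 mA.
Then V_GS = 3.17 V and V_DS = V_DD − I_D(R_D+R_S) = 10 − 0.541×2.5 = 8.65 V.
Saturation requires V_DS ≥ V_GS − V_t = 1.97 V; 8.65 ≥ 1.97 ✓.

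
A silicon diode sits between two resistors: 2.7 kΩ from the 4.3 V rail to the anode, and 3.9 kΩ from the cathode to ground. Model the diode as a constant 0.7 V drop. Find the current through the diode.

The two resistors are in series with the diode, so KVL gives 4.3 = I·2.7 + 0.7 + I·3.9.
I = (4.3 − 0.7) / (2.7 + 3.9) kΩ = 3.6 / 6.6 = 0.545 mA.

I ≈ 0.55 mA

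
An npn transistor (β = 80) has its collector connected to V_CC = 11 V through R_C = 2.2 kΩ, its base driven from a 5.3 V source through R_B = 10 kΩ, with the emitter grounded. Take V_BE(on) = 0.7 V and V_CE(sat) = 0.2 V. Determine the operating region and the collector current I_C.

Assume active: I_B = (5.3 − 0.7)/10 = 0.46 mA, giving I_C = β·I_B = 36.8 mA.
But then V_CE = 11 − 36.8×2.2 = -70 V < V_CE(sat) = 0.2 V — impossible in the active region.
So the transistor is saturated. With V_CE = 0.2 V, I_C = (V_CC − 0.2)/R_C = 10.8/2.2 = 4.91 mA.
Check: β·I_B = 36.8 mA > I_C = 4.91 mA, confirming saturation.

saturation; I_C ≈ 4.9 mA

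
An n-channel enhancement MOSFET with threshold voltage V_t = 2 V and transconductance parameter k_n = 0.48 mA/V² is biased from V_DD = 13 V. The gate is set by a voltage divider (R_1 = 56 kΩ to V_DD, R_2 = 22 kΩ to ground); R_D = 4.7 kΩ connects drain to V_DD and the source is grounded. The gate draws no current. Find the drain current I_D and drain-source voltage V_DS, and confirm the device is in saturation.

I_D ≈ 0.67 mA, V_DS ≈ 9.9 V

V_G = V_DD·R_2/(R_1+R_2) = 13×22/78 = 3.67 V. With the source grounded, V_GS = V_G = 3.67 V.
Assume saturation: I_D = (k_n/2)(V_GS − V_t)² = (0.48/2)×(3.67 − 2)² = 0.24×1.67² = 0.667 mA.
V_DS = V_DD − I_D·R_D = 13 − 0.667×4.7 = 9.87 V.
Saturation requires V_DS ≥ V_GS − V_t = 1.67 V; 9.87 ≥ 1.67 ✓.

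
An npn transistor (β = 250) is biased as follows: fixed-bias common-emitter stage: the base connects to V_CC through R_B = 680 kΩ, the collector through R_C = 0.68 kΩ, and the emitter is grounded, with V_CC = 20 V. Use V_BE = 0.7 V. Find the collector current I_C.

Base loop: V_CC = I_B·R_B + V_BE, so I_B = (20 − 0.7)/680 kΩ = 0.0284 mA.
In the active region I_C = β·I_B = 250 × 0.0284 = 7.1 mA.
Collector loop: V_CE = V_CC − I_C·R_C = 20 − 7.1×0.68 = 15.2 V.
Since V_CE = 15.2 V > V_CE(sat) ≈ 0.2 V, the transistor is in the active region as assumed.

I_C ≈ 7.1 mA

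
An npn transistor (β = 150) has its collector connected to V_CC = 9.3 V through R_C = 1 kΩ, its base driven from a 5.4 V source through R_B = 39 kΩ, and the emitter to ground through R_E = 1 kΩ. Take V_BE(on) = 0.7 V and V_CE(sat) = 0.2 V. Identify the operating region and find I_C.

Assume active. Base-emitter loop: I_B = (V_BB − V_BE)/(R_B + (β+1)R_E) = (5.4 − 0.7)/(39 + 151×1) = 0.0247 mA.
I_C = β·I_B = 150×0.0247 = 3.71 mA.
V_CE = V_CC − I_C·R_C − I_E·R_E = 9.3 − 3.71×1 − 3.74×1 = 1.85 V > V_CE(sat), so the active-region assumption holds.

active; I_C ≈ 3.7 mA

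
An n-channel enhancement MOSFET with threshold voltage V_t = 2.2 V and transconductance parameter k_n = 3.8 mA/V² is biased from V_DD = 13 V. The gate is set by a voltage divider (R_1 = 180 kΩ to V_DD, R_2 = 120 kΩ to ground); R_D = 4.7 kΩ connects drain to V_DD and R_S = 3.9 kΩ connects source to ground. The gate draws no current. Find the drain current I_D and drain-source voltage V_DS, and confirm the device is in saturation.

V_G = V_DD·R_2/(R_1+R_2) = 13×120/300 = 5.2 V.
Assume saturation: I_D = (k_n/2)(V_GS − V_t)² with V_GS = V_G − I_D·R_S = 5.2 − 3.9·I_D.
Substituting gives 28.9·I_D² − 45.5·I_D + 17.1 = 0, with roots I_D = 0.622 or 0.951 mA.
The root I_D = 0.951 mA gives V_GS = 1.49 V ≤ V_t, so take I_D = 0.622 mA.
Then V_GS = 2.77 V and V_DS = V_DD − I_D(R_D+R_S) = 13 − 0.622×8.6 = 7.65 V.
Saturation requires V_DS ≥ V_GS − V_t = 0.572 V; 7.65 ≥ 0.572 ✓.

I_D ≈ 0.62 mA, V_DS ≈ 7.6 V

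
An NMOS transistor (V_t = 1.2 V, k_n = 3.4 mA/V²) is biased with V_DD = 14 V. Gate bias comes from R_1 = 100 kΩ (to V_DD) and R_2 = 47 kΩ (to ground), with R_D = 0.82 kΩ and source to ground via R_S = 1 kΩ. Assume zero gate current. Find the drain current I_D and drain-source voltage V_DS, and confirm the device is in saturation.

I_D ≈ 2.2 mA, V_DS ≈ 10 V

V_G = V_DD·R_2/(R_1+R_2) = 14×47/147 = 4.48 V.
Assume saturation: I_D = (k_n/2)(V_GS − V_t)² with V_GS = V_G − I_D·R_S = 4.48 − 1·I_D.
Substituting gives 1.7·I_D² − 12.1·I_D + 18.2 = 0, with roots I_D = 2.15 or 4.99 mA.
The root I_D = 4.99 mA gives V_GS = -0.513 V ≤ V_t, so take I_D = 2.15 mA.
Then V_GS = 2.32 V and V_DS = V_DD − I_D(R_D+R_S) = 14 − 2.15×1.82 = 10.1 V.
Saturation requires V_DS ≥ V_GS − V_t = 1.12 V; 10.1 ≥ 1.12 ✓.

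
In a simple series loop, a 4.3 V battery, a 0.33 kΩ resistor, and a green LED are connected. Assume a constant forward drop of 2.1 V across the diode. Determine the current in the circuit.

KVL around the loop: 4.3 = V_D + I·R = 2.1 + I × 0.33 kΩ.
So I = (4.3 − 2.1) / 0.33 kΩ = 2.2 / 0.33 = 6.67 mA.

I ≈ 6.7 mA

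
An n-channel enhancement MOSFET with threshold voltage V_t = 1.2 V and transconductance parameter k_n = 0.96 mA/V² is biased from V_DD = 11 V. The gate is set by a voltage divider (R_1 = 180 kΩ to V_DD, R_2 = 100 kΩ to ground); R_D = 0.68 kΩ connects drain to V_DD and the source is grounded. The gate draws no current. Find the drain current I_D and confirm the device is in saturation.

I_D ≈ 3.6 mA

V_G = V_DD·R_2/(R_1+R_2) = 11×100/280 = 3.93 V. With the source grounded, V_GS = V_G = 3.93 V.
Assume saturation: I_D = (k_n/2)(V_GS − V_t)² = (0.96/2)×(3.93 − 1.2)² = 0.48×2.73² = 3.57 mA.
V_DS = V_DD − I_D·R_D = 11 − 3.57×0.68 = 8.57 V.
Saturation requires V_DS ≥ V_GS − V_t = 2.73 V; 8.57 ≥ 2.73 ✓.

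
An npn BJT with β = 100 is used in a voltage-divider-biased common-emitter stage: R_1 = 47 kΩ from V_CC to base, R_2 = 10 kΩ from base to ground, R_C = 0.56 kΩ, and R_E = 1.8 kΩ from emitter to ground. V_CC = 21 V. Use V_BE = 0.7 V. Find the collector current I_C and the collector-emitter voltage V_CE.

I_C ≈ 1.6 mA, V_CE ≈ 17 V

Thevenize the base divider: V_Th = V_CC·R_2/(R_1+R_2) = 21×10/57 = 3.68 V, R_Th = R_1‖R_2 = 8.25 kΩ.
Base-emitter loop: V_Th = I_B·R_Th + V_BE + (β+1)I_B·R_E, so I_B = (3.68 − 0.7) / (8.25 + 101×1.8) = 0.0157 mA.
I_C = β·I_B = 100×0.0157 = 1.57 mA, and I_E = (β+1)I_B = 1.59 mA.
V_CE = V_CC − I_C·R_C − I_E·R_E = 21 − 1.57×0.56 − 1.59×1.8 = 17.3 V.
V_CE = 17.3 V > 0.2 V confirms active-region operation.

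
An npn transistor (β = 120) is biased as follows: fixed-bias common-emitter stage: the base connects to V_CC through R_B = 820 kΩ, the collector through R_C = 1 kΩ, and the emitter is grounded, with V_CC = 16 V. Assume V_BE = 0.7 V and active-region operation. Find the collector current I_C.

I_C ≈ 2.2 mA

Base loop: V_CC = I_B·R_B + V_BE, so I_B = (16 − 0.7)/820 kΩ = 0.0187 mA.
In the active region I_C = β·I_B = 120 × 0.0187 = 2.24 mA.
Collector loop: V_CE = V_CC − I_C·R_C = 16 − 2.24×1 = 13.8 V.
Since V_CE = 13.8 V > V_CE(sat) ≈ 0.2 V, the transistor is in the active region as assumed.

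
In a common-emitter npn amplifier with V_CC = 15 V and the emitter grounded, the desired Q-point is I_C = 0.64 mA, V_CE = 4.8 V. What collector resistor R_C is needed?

R_C ≈ 16 kΩ

Collector loop: V_CC = I_C·R_C + V_CE.
R_C = (V_CC − V_CE)/I_C = (15 − 4.8)/0.64 = 15.9 kΩ.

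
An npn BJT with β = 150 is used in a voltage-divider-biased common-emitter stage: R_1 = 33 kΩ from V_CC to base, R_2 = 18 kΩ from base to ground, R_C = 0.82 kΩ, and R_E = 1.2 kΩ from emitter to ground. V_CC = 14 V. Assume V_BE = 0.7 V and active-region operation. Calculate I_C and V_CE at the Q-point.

I_C ≈ 3.3 mA, V_CE ≈ 7.3 V

Thevenize the base divider: V_Th = V_CC·R_2/(R_1+R_2) = 14×18/51 = 4.94 V, R_Th = R_1‖R_2 = 11.6 kΩ.
Base-emitter loop: V_Th = I_B·R_Th + V_BE + (β+1)I_B·R_E, so I_B = (4.94 − 0.7) / (11.6 + 151×1.2) = 0.022 mA.
I_C = β·I_B = 150×0.022 = 3.3 mA, and I_E = (β+1)I_B = 3.32 mA.
V_CE = V_CC − I_C·R_C − I_E·R_E = 14 − 3.3×0.82 − 3.32×1.2 = 7.31 V.
V_CE = 7.31 V > 0.2 V confirms active-region operation.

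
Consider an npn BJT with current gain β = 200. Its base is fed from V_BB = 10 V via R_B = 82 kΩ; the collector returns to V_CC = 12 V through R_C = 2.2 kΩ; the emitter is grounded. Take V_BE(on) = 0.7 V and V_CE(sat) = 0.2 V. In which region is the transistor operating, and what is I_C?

saturation; I_C ≈ 5.4 mA

Assume active: I_B = (10 − 0.7)/82 = 0.113 mA, giving I_C = β·I_B = 22.7 mA.
But then V_CE = 12 − 22.7×2.2 = -37.9 V < V_CE(sat) = 0.2 V — impossible in the active region.
So the transistor is saturated. With V_CE = 0.2 V, I_C = (V_CC − 0.2)/R_C = 11.8/2.2 = 5.36 mA.
Check: β·I_B = 22.7 mA > I_C = 5.36 mA, confirming saturation.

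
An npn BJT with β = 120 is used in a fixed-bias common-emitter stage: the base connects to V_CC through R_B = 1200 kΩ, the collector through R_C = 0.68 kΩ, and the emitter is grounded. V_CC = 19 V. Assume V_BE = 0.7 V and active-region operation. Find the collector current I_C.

Base loop: V_CC = I_B·R_B + V_BE, so I_B = (19 − 0.7)/1200 kΩ = 0.0153 mA.
In the active region I_C = β·I_B = 120 × 0.0153 = 1.83 mA.
Collector loop: V_CE = V_CC − I_C·R_C = 19 − 1.83×0.68 = 17.8 V.
Since V_CE = 17.8 V > V_CE(sat) ≈ 0.2 V, the transistor is in the active region as assumed.

I_C ≈ 1.8 mA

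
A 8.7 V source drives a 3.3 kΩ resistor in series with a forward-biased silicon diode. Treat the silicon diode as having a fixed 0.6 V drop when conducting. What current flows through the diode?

KVL around the loop: 8.7 = V_D + I·R = 0.6 + I × 3.3 kΩ.
So I = (8.7 − 0.6) / 3.3 kΩ = 8.1 / 3.3 = 2.45 mA.

I ≈ 2.5 mA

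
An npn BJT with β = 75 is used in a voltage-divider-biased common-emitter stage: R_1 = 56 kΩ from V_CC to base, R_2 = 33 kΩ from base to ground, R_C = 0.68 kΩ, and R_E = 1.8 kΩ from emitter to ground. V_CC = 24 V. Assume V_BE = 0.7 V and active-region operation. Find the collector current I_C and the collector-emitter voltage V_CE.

I_C ≈ 3.9 mA, V_CE ≈ 14 V

Thevenize the base divider: V_Th = V_CC·R_2/(R_1+R_2) = 24×33/89 = 8.9 V, R_Th = R_1‖R_2 = 20.8 kΩ.
Base-emitter loop: V_Th = I_B·R_Th + V_BE + (β+1)I_B·R_E, so I_B = (8.9 − 0.7) / (20.8 + 76×1.8) = 0.052 mA.
I_C = β·I_B = 75×0.052 = 3.9 mA, and I_E = (β+1)I_B = 3.95 mA.
V_CE = V_CC − I_C·R_C − I_E·R_E = 24 − 3.9×0.68 − 3.95×1.8 = 14.2 V.
V_CE = 14.2 V > 0.2 V confirms active-region operation.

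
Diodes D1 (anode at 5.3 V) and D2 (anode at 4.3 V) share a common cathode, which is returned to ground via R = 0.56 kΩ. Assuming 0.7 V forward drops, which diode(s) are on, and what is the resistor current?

Only D1 conducts; I_R ≈ 8.2 mA

Assume both conduct. Then node N would need to be at both 5.3−0.7 = 4.6 V and 4.3−0.7 = 3.6 V, which is impossible.
Assume only D1 conducts: V_N = 5.3 − 0.7 = 4.6 V, so I_R = 4.6/0.56 = 8.21 mA.
Check D2: its anode-to-cathode voltage is 4.3 − 4.6 = -0.3 V < 0.7 V, so it is off. The assumption is consistent.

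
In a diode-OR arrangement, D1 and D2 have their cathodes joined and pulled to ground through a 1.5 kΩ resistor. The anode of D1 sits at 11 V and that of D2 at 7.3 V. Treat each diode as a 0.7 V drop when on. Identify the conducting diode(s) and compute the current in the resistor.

Assume both conduct. Then node N would need to be at both 11−0.7 = 10.3 V and 7.3−0.7 = 6.6 V, which is impossible.
Assume only D1 conducts: V_N = 11 − 0.7 = 10.3 V, so I_R = 10.3/1.5 = 6.87 mA.
Check D2: its anode-to-cathode voltage is 7.3 − 10.3 = -3 V < 0.7 V, so it is off. The assumption is consistent.

Only D1 conducts; I_R ≈ 6.9 mA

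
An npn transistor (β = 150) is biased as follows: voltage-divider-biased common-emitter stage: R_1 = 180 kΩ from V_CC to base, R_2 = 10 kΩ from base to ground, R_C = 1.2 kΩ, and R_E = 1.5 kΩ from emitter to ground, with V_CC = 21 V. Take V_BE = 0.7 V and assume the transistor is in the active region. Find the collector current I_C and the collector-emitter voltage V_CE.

I_C ≈ 0.26 mA, V_CE ≈ 20 V

Thevenize the base divider: V_Th = V_CC·R_2/(R_1+R_2) = 21×10/190 = 1.11 V, R_Th = R_1‖R_2 = 9.47 kΩ.
Base-emitter loop: V_Th = I_B·R_Th + V_BE + (β+1)I_B·R_E, so I_B = (1.11 − 0.7) / (9.47 + 151×1.5) = 0.00172 mA.
I_C = β·I_B = 150×0.00172 = 0.258 mA, and I_E = (β+1)I_B = 0.259 mA.
V_CE = V_CC − I_C·R_C − I_E·R_E = 21 − 0.258×1.2 − 0.259×1.5 = 20.3 V.
V_CE = 20.3 V > 0.2 V confirms active-region operation.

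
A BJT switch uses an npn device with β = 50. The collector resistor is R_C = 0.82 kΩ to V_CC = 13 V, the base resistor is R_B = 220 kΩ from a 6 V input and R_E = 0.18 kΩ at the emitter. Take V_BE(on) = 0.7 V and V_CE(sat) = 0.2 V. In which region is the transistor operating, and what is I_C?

Assume active. Base-emitter loop: I_B = (V_BB − V_BE)/(R_B + (β+1)R_E) = (6 − 0.7)/(220 + 51×0.18) = 0.0231 mA.
I_C = β·I_B = 50×0.0231 = 1.16 mA.
V_CE = V_CC − I_C·R_C − I_E·R_E = 13 − 1.16×0.82 − 1.18×0.18 = 11.8 V > V_CE(sat), so the active-region assumption holds.

active; I_C ≈ 1.2 mA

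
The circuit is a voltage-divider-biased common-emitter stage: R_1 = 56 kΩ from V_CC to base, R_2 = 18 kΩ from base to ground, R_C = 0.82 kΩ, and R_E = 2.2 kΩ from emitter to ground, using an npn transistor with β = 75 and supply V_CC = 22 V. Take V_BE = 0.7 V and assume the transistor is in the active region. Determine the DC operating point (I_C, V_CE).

Thevenize the base divider: V_Th = V_CC·R_2/(R_1+R_2) = 22×18/74 = 5.35 V, R_Th = R_1‖R_2 = 13.6 kΩ.
Base-emitter loop: V_Th = I_B·R_Th + V_BE + (β+1)I_B·R_E, so I_B = (5.35 − 0.7) / (13.6 + 76×2.2) = 0.0257 mA.
I_C = β·I_B = 75×0.0257 = 1.93 mA, and I_E = (β+1)I_B = 1.95 mA.
V_CE = V_CC − I_C·R_C − I_E·R_E = 22 − 1.93×0.82 − 1.95×2.2 = 16.1 V.
V_CE = 16.1 V > 0.2 V confirms active-region operation.

I_C ≈ 1.9 mA, V_CE ≈ 16 V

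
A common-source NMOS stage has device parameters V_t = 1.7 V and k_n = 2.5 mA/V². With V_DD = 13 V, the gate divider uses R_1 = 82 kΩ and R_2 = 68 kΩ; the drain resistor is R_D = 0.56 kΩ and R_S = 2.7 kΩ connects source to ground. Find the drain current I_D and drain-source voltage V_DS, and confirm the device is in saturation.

I_D ≈ 1.2 mA, V_DS ≈ 9.1 V

V_G = V_DD·R_2/(R_1+R_2) = 13×68/150 = 5.89 V.
Assume saturation: I_D = (k_n/2)(V_GS − V_t)² with V_GS = V_G − I_D·R_S = 5.89 − 2.7·I_D.
Substituting gives 9.11·I_D² − 29.3·I_D + 22 = 0, with roots I_D = 1.19 or 2.02 mA.
The root I_D = 2.02 mA gives V_GS = 0.427 V ≤ V_t, so take I_D = 1.19 mA.
Then V_GS = 2.68 V and V_DS = V_DD − I_D(R_D+R_S) = 13 − 1.19×3.26 = 9.12 V.
Saturation requires V_DS ≥ V_GS − V_t = 0.976 V; 9.12 ≥ 0.976 ✓.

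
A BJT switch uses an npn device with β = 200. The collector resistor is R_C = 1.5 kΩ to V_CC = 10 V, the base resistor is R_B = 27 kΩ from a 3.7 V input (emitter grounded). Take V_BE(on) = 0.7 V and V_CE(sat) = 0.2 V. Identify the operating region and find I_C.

saturation; I_C ≈ 6.5 mA

Assume active: I_B = (3.7 − 0.7)/27 = 0.111 mA, giving I_C = β·I_B = 22.2 mA.
But then V_CE = 10 − 22.2×1.5 = -23.3 V < V_CE(sat) = 0.2 V — impossible in the active region.
So the transistor is saturated. With V_CE = 0.2 V, I_C = (V_CC − 0.2)/R_C = 9.8/1.5 = 6.53 mA.
Check: β·I_B = 22.2 mA > I_C = 6.53 mA, confirming saturation.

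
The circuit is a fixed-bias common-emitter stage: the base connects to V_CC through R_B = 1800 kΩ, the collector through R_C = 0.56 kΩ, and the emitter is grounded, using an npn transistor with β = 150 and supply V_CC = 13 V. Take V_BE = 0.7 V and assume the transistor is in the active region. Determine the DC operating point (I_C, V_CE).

I_C ≈ 1 mA, V_CE ≈ 12 V

Base loop: V_CC = I_B·R_B + V_BE, so I_B = (13 − 0.7)/1800 kΩ = 0.00683 mA.
In the active region I_C = β·I_B = 150 × 0.00683 = 1.03 mA.
Collector loop: V_CE = V_CC − I_C·R_C = 13 − 1.03×0.56 = 12.4 V.
Since V_CE = 12.4 V > V_CE(sat) ≈ 0.2 V, the transistor is in the active region as assumed.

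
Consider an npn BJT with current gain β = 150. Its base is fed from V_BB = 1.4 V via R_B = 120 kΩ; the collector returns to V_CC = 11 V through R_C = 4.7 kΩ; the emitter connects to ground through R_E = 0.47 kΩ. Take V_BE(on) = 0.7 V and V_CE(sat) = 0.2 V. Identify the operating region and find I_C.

Assume active. Base-emitter loop: I_B = (V_BB − V_BE)/(R_B + (β+1)R_E) = (1.4 − 0.7)/(120 + 151×0.47) = 0.00367 mA.
I_C = β·I_B = 150×0.00367 = 0.55 mA.
V_CE = V_CC − I_C·R_C − I_E·R_E = 11 − 0.55×4.7 − 0.553×0.47 = 8.16 V > V_CE(sat), so the active-region assumption holds.

active; I_C ≈ 0.55 mA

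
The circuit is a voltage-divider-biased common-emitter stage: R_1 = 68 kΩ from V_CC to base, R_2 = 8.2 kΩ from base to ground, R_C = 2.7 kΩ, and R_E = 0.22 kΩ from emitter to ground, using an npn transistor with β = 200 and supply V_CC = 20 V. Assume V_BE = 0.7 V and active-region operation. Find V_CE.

Thevenize the base divider: V_Th = V_CC·R_2/(R_1+R_2) = 20×8.2/76.2 = 2.15 V, R_Th = R_1‖R_2 = 7.32 kΩ.
Base-emitter loop: V_Th = I_B·R_Th + V_BE + (β+1)I_B·R_E, so I_B = (2.15 − 0.7) / (7.32 + 201×0.22) = 0.0282 mA.
I_C = β·I_B = 200×0.0282 = 5.64 mA, and I_E = (β+1)I_B = 5.66 mA.
V_CE = V_CC − I_C·R_C − I_E·R_E = 20 − 5.64×2.7 − 5.66×0.22 = 3.54 V.
V_CE = 3.54 V > 0.2 V confirms active-region operation.

V_CE ≈ 3.5 V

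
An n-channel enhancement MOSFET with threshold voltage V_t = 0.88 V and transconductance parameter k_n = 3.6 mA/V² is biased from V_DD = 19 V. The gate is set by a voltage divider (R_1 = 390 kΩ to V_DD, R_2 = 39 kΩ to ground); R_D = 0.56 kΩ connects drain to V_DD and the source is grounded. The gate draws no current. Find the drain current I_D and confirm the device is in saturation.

I_D ≈ 1.3 mA

V_G = V_DD·R_2/(R_1+R_2) = 19×39/429 = 1.73 V. With the source grounded, V_GS = V_G = 1.73 V.
Assume saturation: I_D = (k_n/2)(V_GS − V_t)² = (3.6/2)×(1.73 − 0.88)² = 1.8×0.847² = 1.29 mA.
V_DS = V_DD − I_D·R_D = 19 − 1.29×0.56 = 18.3 V.
Saturation requires V_DS ≥ V_GS − V_t = 0.847 V; 18.3 ≥ 0.847 ✓.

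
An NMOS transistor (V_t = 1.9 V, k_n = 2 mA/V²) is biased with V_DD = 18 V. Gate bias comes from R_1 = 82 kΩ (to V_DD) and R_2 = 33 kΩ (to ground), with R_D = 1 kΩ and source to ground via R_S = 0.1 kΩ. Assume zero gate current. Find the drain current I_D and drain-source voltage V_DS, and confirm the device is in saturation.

V_G = V_DD·R_2/(R_1+R_2) = 18×33/115 = 5.17 V.
Assume saturation: I_D = (k_n/2)(V_GS − V_t)² with V_GS = V_G − I_D·R_S = 5.17 − 0.1·I_D.
Substituting gives 0.01·I_D² − 1.65·I_D + 10.7 = 0, with roots I_D = 6.72 or 159 mA.
The root I_D = 159 mA gives V_GS = -10.7 V ≤ V_t, so take I_D = 6.72 mA.
Then V_GS = 4.49 V and V_DS = V_DD − I_D(R_D+R_S) = 18 − 6.72×1.1 = 10.6 V.
Saturation requires V_DS ≥ V_GS − V_t = 2.59 V; 10.6 ≥ 2.59 ✓.

I_D ≈ 6.7 mA, V_DS ≈ 11 V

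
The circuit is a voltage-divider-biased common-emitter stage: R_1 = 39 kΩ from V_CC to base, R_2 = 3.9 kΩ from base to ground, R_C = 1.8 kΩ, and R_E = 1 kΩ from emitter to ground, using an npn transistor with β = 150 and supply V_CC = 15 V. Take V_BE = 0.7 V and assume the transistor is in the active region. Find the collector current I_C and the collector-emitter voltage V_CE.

Thevenize the base divider: V_Th = V_CC·R_2/(R_1+R_2) = 15×3.9/42.9 = 1.36 V, R_Th = R_1‖R_2 = 3.55 kΩ.
Base-emitter loop: V_Th = I_B·R_Th + V_BE + (β+1)I_B·R_E, so I_B = (1.36 − 0.7) / (3.55 + 151×1) = 0.00429 mA.
I_C = β·I_B = 150×0.00429 = 0.644 mA, and I_E = (β+1)I_B = 0.648 mA.
V_CE = V_CC − I_C·R_C − I_E·R_E = 15 − 0.644×1.8 − 0.648×1 = 13.2 V.
V_CE = 13.2 V > 0.2 V confirms active-region operation.

I_C ≈ 0.64 mA, V_CE ≈ 13 V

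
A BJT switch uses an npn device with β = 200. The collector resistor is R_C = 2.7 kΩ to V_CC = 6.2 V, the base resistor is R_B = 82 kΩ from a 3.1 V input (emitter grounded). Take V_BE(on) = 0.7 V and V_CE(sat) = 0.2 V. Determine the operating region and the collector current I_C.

saturation; I_C ≈ 2.2 mA

Assume active: I_B = (3.1 − 0.7)/82 = 0.0293 mA, giving I_C = β·I_B = 5.85 mA.
But then V_CE = 6.2 − 5.85×2.7 = -9.6 V < V_CE(sat) = 0.2 V — impossible in the active region.
So the transistor is saturated. With V_CE = 0.2 V, I_C = (V_CC − 0.2)/R_C = 6/2.7 = 2.22 mA.
Check: β·I_B = 5.85 mA > I_C = 2.22 mA, confirming saturation.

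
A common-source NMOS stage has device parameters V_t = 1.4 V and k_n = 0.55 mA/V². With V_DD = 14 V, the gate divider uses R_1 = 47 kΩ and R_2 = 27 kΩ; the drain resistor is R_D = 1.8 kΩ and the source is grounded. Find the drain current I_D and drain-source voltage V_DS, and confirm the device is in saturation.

I_D ≈ 3.8 mA, V_DS ≈ 7.2 V

V_G = V_DD·R_2/(R_1+R_2) = 14×27/74 = 5.11 V. With the source grounded, V_GS = V_G = 5.11 V.
Assume saturation: I_D = (k_n/2)(V_GS − V_t)² = (0.55/2)×(5.11 − 1.4)² = 0.275×3.71² = 3.78 mA.
V_DS = V_DD − I_D·R_D = 14 − 3.78×1.8 = 7.19 V.
Saturation requires V_DS ≥ V_GS − V_t = 3.71 V; 7.19 ≥ 3.71 ✓.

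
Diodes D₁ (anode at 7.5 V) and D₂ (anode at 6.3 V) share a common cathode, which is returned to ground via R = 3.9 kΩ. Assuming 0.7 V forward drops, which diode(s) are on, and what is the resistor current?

Assume both conduct. Then node N would need to be at both 7.5−0.7 = 6.8 V and 6.3−0.7 = 5.6 V, which is impossible.
Assume only D₁ conducts: V_N = 7.5 − 0.7 = 6.8 V, so I_R = 6.8/3.9 = 1.74 mA.
Check D₂: its anode-to-cathode voltage is 6.3 − 6.8 = -0.5 V < 0.7 V, so it is off. The assumption is consistent.

Only D₁ conducts; I_R ≈ 1.7 mA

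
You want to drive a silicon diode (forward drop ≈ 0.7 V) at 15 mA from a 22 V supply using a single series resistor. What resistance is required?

R ≈ 1.4 kΩ

The resistor drops V_S − V_D = 22 − 0.7 = 21.3 V at 15 mA.
R = 21.3 V / 15 mA = 1.42 kΩ.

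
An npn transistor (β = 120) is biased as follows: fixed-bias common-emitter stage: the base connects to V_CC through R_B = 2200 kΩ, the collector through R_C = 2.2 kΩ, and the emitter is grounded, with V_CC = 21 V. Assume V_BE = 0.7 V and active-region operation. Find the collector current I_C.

I_C ≈ 1.1 mA

Base loop: V_CC = I_B·R_B + V_BE, so I_B = (21 − 0.7)/2200 kΩ = 0.00923 mA.
In the active region I_C = β·I_B = 120 × 0.00923 = 1.11 mA.
Collector loop: V_CE = V_CC − I_C·R_C = 21 − 1.11×2.2 = 18.6 V.
Since V_CE = 18.6 V > V_CE(sat) ≈ 0.2 V, the transistor is in the active region as assumed.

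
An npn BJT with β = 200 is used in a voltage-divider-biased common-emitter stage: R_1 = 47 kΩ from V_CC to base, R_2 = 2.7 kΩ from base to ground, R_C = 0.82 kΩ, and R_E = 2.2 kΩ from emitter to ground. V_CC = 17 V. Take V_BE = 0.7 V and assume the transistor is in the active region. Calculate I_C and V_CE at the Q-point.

Thevenize the base divider: V_Th = V_CC·R_2/(R_1+R_2) = 17×2.7/49.7 = 0.924 V, R_Th = R_1‖R_2 = 2.55 kΩ.
Base-emitter loop: V_Th = I_B·R_Th + V_BE + (β+1)I_B·R_E, so I_B = (0.924 − 0.7) / (2.55 + 201×2.2) = 0.000503 mA.
I_C = β·I_B = 200×0.000503 = 0.101 mA, and I_E = (β+1)I_B = 0.101 mA.
V_CE = V_CC − I_C·R_C − I_E·R_E = 17 − 0.101×0.82 − 0.101×2.2 = 16.7 V.
V_CE = 16.7 V > 0.2 V confirms active-region operation.

I_C ≈ 0.1 mA, V_CE ≈ 17 V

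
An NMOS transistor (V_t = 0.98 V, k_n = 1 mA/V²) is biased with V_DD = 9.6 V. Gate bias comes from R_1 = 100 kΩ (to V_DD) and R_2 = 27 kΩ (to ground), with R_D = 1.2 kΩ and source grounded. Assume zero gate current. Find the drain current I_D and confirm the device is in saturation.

V_G = V_DD·R_2/(R_1+R_2) = 9.6×27/127 = 2.04 V. With the source grounded, V_GS = V_G = 2.04 V.
Assume saturation: I_D = (k_n/2)(V_GS − V_t)² = (1/2)×(2.04 − 0.98)² = 0.5×1.06² = 0.563 mA.
V_DS = V_DD − I_D·R_D = 9.6 − 0.563×1.2 = 8.92 V.
Saturation requires V_DS ≥ V_GS − V_t = 1.06 V; 8.92 ≥ 1.06 ✓.

I_D ≈ 0.56 mA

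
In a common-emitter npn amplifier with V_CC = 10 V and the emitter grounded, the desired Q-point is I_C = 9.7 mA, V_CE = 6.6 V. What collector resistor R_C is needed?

Collector loop: V_CC = I_C·R_C + V_CE.
R_C = (V_CC − V_CE)/I_C = (10 − 6.6)/9.7 = 0.351 kΩ.

R_C ≈ 0.35 kΩ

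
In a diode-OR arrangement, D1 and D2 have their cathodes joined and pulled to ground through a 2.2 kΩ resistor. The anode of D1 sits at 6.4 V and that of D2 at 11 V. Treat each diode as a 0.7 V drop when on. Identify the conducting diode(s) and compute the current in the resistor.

Assume both conduct. Then node N would need to be at both 6.4−0.7 = 5.7 V and 11−0.7 = 10.3 V, which is impossible.
Assume only D2 conducts: V_N = 11 − 0.7 = 10.3 V, so I_R = 10.3/2.2 = 4.68 mA.
Check D1: its anode-to-cathode voltage is 6.4 − 10.3 = -3.9 V < 0.7 V, so it is off. The assumption is consistent.

Only D2 conducts; I_R ≈ 4.7 mA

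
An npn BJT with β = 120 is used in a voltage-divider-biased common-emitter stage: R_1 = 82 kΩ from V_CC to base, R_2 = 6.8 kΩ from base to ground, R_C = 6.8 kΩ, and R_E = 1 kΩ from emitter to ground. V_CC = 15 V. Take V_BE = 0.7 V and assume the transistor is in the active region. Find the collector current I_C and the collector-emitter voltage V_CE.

I_C ≈ 0.42 mA, V_CE ≈ 12 V

Thevenize the base divider: V_Th = V_CC·R_2/(R_1+R_2) = 15×6.8/88.8 = 1.15 V, R_Th = R_1‖R_2 = 6.28 kΩ.
Base-emitter loop: V_Th = I_B·R_Th + V_BE + (β+1)I_B·R_E, so I_B = (1.15 − 0.7) / (6.28 + 121×1) = 0.00352 mA.
I_C = β·I_B = 120×0.00352 = 0.423 mA, and I_E = (β+1)I_B = 0.427 mA.
V_CE = V_CC − I_C·R_C − I_E·R_E = 15 − 0.423×6.8 − 0.427×1 = 11.7 V.
V_CE = 11.7 V > 0.2 V confirms active-region operation.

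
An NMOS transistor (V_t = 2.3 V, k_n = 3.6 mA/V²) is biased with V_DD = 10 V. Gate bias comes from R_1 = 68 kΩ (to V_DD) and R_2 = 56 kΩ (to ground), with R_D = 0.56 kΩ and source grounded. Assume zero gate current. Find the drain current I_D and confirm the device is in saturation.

I_D ≈ 8.8 mA

V_G = V_DD·R_2/(R_1+R_2) = 10×56/124 = 4.52 V. With the source grounded, V_GS = V_G = 4.52 V.
Assume saturation: I_D = (k_n/2)(V_GS − V_t)² = (3.6/2)×(4.52 − 2.3)² = 1.8×2.22² = 8.84 mA.
V_DS = V_DD − I_D·R_D = 10 − 8.84×0.56 = 5.05 V.
Saturation requires V_DS ≥ V_GS − V_t = 2.22 V; 5.05 ≥ 2.22 ✓.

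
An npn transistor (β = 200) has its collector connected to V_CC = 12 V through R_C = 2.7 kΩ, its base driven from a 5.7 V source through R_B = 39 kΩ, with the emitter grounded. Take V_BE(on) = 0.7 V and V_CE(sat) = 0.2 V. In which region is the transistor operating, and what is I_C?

Assume active: I_B = (5.7 − 0.7)/39 = 0.128 mA, giving I_C = β·I_B = 25.6 mA.
But then V_CE = 12 − 25.6×2.7 = -57.2 V < V_CE(sat) = 0.2 V — impossible in the active region.
So the transistor is saturated. With V_CE = 0.2 V, I_C = (V_CC − 0.2)/R_C = 11.8/2.7 = 4.37 mA.
Check: β·I_B = 25.6 mA > I_C = 4.37 mA, confirming saturation.

saturation; I_C ≈ 4.4 mA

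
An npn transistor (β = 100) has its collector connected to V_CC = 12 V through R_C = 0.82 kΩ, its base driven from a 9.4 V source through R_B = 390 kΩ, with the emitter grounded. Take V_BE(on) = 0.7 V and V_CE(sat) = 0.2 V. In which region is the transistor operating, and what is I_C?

active; I_C ≈ 2.2 mA

Assume active. Base-emitter loop: I_B = (V_BB − V_BE)/R_B = (9.4 − 0.7)/390 = 0.0223 mA.
I_C = β·I_B = 100×0.0223 = 2.23 mA.
V_CE = V_CC − I_C·R_C = 12 − 2.23×0.82 = 10.2 V > V_CE(sat), so the active-region assumption holds.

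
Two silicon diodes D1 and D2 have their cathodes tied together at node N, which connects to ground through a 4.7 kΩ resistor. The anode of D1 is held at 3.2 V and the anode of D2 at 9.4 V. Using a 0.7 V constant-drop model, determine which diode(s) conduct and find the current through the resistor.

Only D2 conducts; I_R ≈ 1.9 mA

Assume both conduct. Then node N would need to be at both 3.2−0.7 = 2.5 V and 9.4−0.7 = 8.7 V, which is impossible.
Assume only D2 conducts: V_N = 9.4 − 0.7 = 8.7 V, so I_R = 8.7/4.7 = 1.85 mA.
Check D1: its anode-to-cathode voltage is 3.2 − 8.7 = -5.5 V < 0.7 V, so it is off. The assumption is consistent.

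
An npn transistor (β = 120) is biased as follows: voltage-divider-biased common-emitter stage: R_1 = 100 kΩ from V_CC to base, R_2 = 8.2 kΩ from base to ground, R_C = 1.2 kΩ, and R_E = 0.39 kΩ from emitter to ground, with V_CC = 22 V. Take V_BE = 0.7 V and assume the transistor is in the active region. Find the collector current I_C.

Thevenize the base divider: V_Th = V_CC·R_2/(R_1+R_2) = 22×8.2/108 = 1.67 V, R_Th = R_1‖R_2 = 7.58 kΩ.
Base-emitter loop: V_Th = I_B·R_Th + V_BE + (β+1)I_B·R_E, so I_B = (1.67 − 0.7) / (7.58 + 121×0.39) = 0.0177 mA.
I_C = β·I_B = 120×0.0177 = 2.12 mA, and I_E = (β+1)I_B = 2.14 mA.
V_CE = V_CC − I_C·R_C − I_E·R_E = 22 − 2.12×1.2 − 2.14×0.39 = 18.6 V.
V_CE = 18.6 V > 0.2 V confirms active-region operation.

I_C ≈ 2.1 mA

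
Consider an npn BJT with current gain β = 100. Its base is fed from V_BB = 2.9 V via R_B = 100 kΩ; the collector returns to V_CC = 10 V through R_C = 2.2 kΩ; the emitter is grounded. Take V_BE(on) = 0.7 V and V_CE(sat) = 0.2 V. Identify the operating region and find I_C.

Assume active. Base-emitter loop: I_B = (V_BB − V_BE)/R_B = (2.9 − 0.7)/100 = 0.022 mA.
I_C = β·I_B = 100×0.022 = 2.2 mA.
V_CE = V_CC − I_C·R_C = 10 − 2.2×2.2 = 5.16 V > V_CE(sat), so the active-region assumption holds.

active; I_C ≈ 2.2 mA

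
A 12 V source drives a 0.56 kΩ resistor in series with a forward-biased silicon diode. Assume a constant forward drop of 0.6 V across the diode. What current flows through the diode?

KVL around the loop: 12 = V_D + I·R = 0.6 + I × 0.56 kΩ.
So I = (12 − 0.6) / 0.56 kΩ = 11.4 / 0.56 = 20.4 mA.

I ≈ 20 mA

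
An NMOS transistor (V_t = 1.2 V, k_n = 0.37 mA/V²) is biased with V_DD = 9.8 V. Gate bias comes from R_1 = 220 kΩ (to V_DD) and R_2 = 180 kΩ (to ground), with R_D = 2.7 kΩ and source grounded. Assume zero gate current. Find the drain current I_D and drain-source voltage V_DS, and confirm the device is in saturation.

V_G = V_DD·R_2/(R_1+R_2) = 9.8×180/400 = 4.41 V. With the source grounded, V_GS = V_G = 4.41 V.
Assume saturation: I_D = (k_n/2)(V_GS − V_t)² = (0.37/2)×(4.41 − 1.2)² = 0.185×3.21² = 1.91 mA.
V_DS = V_DD − I_D·R_D = 9.8 − 1.91×2.7 = 4.65 V.
Saturation requires V_DS ≥ V_GS − V_t = 3.21 V; 4.65 ≥ 3.21 ✓.

I_D ≈ 1.9 mA, V_DS ≈ 4.7 V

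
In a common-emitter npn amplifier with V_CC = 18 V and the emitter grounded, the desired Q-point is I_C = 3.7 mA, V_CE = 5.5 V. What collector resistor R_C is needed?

Collector loop: V_CC = I_C·R_C + V_CE.
R_C = (V_CC − V_CE)/I_C = (18 − 5.5)/3.7 = 3.38 kΩ.

R_C ≈ 3.4 kΩ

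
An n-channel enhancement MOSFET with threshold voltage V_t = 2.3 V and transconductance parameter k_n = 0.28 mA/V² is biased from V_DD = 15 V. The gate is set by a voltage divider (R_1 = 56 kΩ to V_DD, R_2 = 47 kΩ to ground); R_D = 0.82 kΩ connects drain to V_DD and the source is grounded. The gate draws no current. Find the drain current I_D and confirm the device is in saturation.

I_D ≈ 2.9 mA

V_G = V_DD·R_2/(R_1+R_2) = 15×47/103 = 6.84 V. With the source grounded, V_GS = V_G = 6.84 V.
Assume saturation: I_D = (k_n/2)(V_GS − V_t)² = (0.28/2)×(6.84 − 2.3)² = 0.14×4.54² = 2.89 mA.
V_DS = V_DD − I_D·R_D = 15 − 2.89×0.82 = 12.6 V.
Saturation requires V_DS ≥ V_GS − V_t = 4.54 V; 12.6 ≥ 4.54 ✓.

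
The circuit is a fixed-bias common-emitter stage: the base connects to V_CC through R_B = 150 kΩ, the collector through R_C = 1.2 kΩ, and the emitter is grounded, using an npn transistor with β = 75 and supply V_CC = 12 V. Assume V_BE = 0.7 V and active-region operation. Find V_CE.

Base loop: V_CC = I_B·R_B + V_BE, so I_B = (12 − 0.7)/150 kΩ = 0.0753 mA.
In the active region I_C = β·I_B = 75 × 0.0753 = 5.65 mA.
Collector loop: V_CE = V_CC − I_C·R_C = 12 − 5.65×1.2 = 5.22 V.
Since V_CE = 5.22 V > V_CE(sat) ≈ 0.2 V, the transistor is in the active region as assumed.

V_CE ≈ 5.2 V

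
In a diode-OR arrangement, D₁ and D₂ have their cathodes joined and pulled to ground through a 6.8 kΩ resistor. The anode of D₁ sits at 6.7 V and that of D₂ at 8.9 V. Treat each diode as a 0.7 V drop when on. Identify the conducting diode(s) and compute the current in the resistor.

Only D₂ conducts; I_R ≈ 1.2 mA

Assume both conduct. Then node N would need to be at both 6.7−0.7 = 6 V and 8.9−0.7 = 8.2 V, which is impossible.
Assume only D₂ conducts: V_N = 8.9 − 0.7 = 8.2 V, so I_R = 8.2/6.8 = 1.21 mA.
Check D₁: its anode-to-cathode voltage is 6.7 − 8.2 = -1.5 V < 0.7 V, so it is off. The assumption is consistent.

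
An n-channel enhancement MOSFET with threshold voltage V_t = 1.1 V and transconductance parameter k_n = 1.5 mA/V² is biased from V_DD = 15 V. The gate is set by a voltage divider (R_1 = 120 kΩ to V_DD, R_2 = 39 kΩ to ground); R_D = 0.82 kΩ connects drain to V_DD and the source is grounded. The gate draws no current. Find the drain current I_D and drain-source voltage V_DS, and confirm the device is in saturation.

V_G = V_DD·R_2/(R_1+R_2) = 15×39/159 = 3.68 V. With the source grounded, V_GS = V_G = 3.68 V.
Assume saturation: I_D = (k_n/2)(V_GS − V_t)² = (1.5/2)×(3.68 − 1.1)² = 0.75×2.58² = 4.99 mA.
V_DS = V_DD − I_D·R_D = 15 − 4.99×0.82 = 10.9 V.
Saturation requires V_DS ≥ V_GS − V_t = 2.58 V; 10.9 ≥ 2.58 ✓.

I_D ≈ 5 mA, V_DS ≈ 11 V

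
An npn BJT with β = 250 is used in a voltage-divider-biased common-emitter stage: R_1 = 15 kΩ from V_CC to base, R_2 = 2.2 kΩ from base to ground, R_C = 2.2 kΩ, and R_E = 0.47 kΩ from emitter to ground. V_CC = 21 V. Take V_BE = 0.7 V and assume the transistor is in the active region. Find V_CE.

Thevenize the base divider: V_Th = V_CC·R_2/(R_1+R_2) = 21×2.2/17.2 = 2.69 V, R_Th = R_1‖R_2 = 1.92 kΩ.
Base-emitter loop: V_Th = I_B·R_Th + V_BE + (β+1)I_B·R_E, so I_B = (2.69 − 0.7) / (1.92 + 251×0.47) = 0.0166 mA.
I_C = β·I_B = 250×0.0166 = 4.14 mA, and I_E = (β+1)I_B = 4.16 mA.
V_CE = V_CC − I_C·R_C − I_E·R_E = 21 − 4.14×2.2 − 4.16×0.47 = 9.93 V.
V_CE = 9.93 V > 0.2 V confirms active-region operation.

V_CE ≈ 9.9 V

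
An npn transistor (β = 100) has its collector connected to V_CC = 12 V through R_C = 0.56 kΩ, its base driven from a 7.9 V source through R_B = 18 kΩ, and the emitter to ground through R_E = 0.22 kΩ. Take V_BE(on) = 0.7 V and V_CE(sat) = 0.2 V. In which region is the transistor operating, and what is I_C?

Assume active: I_B = (7.9 − 0.7)/(18 + 101×0.22) = 0.179 mA, I_C = β·I_B = 17.9 mA.
Then V_CE = 12 − 17.9×0.56 − 18.1×0.22 = -2 V < 0.2 V — the active assumption fails.
Re-solve with V_CE = 0.2 V. KCL at the emitter: V_E/R_E = (V_BB−0.7−V_E)/R_B + (V_CC−0.2−V_E)/R_C, giving V_E = 3.36 V.
I_C = (V_CC − 0.2 − V_E)/R_C = (11.8 − 3.36)/0.56 = 15.1 mA.
Check: I_B = (7.2 − 3.36)/18 = 0.213 mA, and β·I_B = 21.3 mA > I_C, confirming saturation.

saturation; I_C ≈ 15 mA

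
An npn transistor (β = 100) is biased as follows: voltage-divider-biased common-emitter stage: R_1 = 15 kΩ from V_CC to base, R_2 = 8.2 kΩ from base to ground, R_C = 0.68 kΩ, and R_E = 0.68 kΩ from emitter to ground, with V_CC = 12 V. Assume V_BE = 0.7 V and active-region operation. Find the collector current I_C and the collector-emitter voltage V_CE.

Thevenize the base divider: V_Th = V_CC·R_2/(R_1+R_2) = 12×8.2/23.2 = 4.24 V, R_Th = R_1‖R_2 = 5.3 kΩ.
Base-emitter loop: V_Th = I_B·R_Th + V_BE + (β+1)I_B·R_E, so I_B = (4.24 − 0.7) / (5.3 + 101×0.68) = 0.0479 mA.
I_C = β·I_B = 100×0.0479 = 4.79 mA, and I_E = (β+1)I_B = 4.83 mA.
V_CE = V_CC − I_C·R_C − I_E·R_E = 12 − 4.79×0.68 − 4.83×0.68 = 5.46 V.
V_CE = 5.46 V > 0.2 V confirms active-region operation.

I_C ≈ 4.8 mA, V_CE ≈ 5.5 V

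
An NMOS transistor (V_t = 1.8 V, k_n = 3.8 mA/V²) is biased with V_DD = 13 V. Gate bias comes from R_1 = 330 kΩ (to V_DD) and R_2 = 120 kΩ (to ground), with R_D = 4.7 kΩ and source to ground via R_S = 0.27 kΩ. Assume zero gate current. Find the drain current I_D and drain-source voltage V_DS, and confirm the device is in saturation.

I_D ≈ 2.2 mA, V_DS ≈ 2.1 V

V_G = V_DD·R_2/(R_1+R_2) = 13×120/450 = 3.47 V.
Assume saturation: I_D = (k_n/2)(V_GS − V_t)² with V_GS = V_G − I_D·R_S = 3.47 − 0.27·I_D.
Substituting gives 0.139·I_D² − 2.71·I_D + 5.28 = 0, with roots I_D = 2.19 or 17.4 mA.
The root I_D = 17.4 mA gives V_GS = -1.22 V ≤ V_t, so take I_D = 2.19 mA.
Then V_GS = 2.87 V and V_DS = V_DD − I_D(R_D+R_S) = 13 − 2.19×4.97 = 2.1 V.
Saturation requires V_DS ≥ V_GS − V_t = 1.07 V; 2.1 ≥ 1.07 ✓.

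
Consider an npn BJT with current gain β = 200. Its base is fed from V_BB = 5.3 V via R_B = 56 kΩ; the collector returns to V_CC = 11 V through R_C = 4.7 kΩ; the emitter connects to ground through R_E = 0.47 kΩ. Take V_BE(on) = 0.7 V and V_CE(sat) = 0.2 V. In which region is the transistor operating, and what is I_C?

saturation; I_C ≈ 2.1 mA

Assume active: I_B = (5.3 − 0.7)/(56 + 201×0.47) = 0.0306 mA, I_C = β·I_B = 6.11 mA.
Then V_CE = 11 − 6.11×4.7 − 6.14×0.47 = -20.6 V < 0.2 V — the active assumption fails.
Re-solve with V_CE = 0.2 V. KCL at the emitter: V_E/R_E = (V_BB−0.7−V_E)/R_B + (V_CC−0.2−V_E)/R_C, giving V_E = 1.01 V.
I_C = (V_CC − 0.2 − V_E)/R_C = (10.8 − 1.01)/4.7 = 2.08 mA.
Check: I_B = (4.6 − 1.01)/56 = 0.0641 mA, and β·I_B = 12.8 mA > I_C, confirming saturation.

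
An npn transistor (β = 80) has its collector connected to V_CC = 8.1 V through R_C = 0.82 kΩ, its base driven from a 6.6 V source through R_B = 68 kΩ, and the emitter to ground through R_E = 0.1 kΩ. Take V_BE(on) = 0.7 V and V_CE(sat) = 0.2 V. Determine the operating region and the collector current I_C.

Assume active. Base-emitter loop: I_B = (V_BB − V_BE)/(R_B + (β+1)R_E) = (6.6 − 0.7)/(68 + 81×0.1) = 0.0775 mA.
I_C = β·I_B = 80×0.0775 = 6.2 mA.
V_CE = V_CC − I_C·R_C − I_E·R_E = 8.1 − 6.2×0.82 − 6.28×0.1 = 2.39 V > V_CE(sat), so the active-region assumption holds.

active; I_C ≈ 6.2 mA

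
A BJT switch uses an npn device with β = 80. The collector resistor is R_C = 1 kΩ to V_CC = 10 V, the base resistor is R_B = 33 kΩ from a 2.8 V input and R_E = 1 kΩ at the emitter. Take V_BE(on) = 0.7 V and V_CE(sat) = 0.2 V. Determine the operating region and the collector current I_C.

Assume active. Base-emitter loop: I_B = (V_BB − V_BE)/(R_B + (β+1)R_E) = (2.8 − 0.7)/(33 + 81×1) = 0.0184 mA.
I_C = β·I_B = 80×0.0184 = 1.47 mA.
V_CE = V_CC − I_C·R_C − I_E·R_E = 10 − 1.47×1 − 1.49×1 = 7.03 V > V_CE(sat), so the active-region assumption holds.

active; I_C ≈ 1.5 mA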